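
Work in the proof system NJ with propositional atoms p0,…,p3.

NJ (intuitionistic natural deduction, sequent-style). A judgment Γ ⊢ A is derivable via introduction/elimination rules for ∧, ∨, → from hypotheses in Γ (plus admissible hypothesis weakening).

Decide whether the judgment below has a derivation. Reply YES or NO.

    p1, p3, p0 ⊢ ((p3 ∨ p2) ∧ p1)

Proof tree:
[∧I] p1, p3, p0 ⊢ ((p3 ∨ p2) ∧ p1)
  [∨I₁] p3 ⊢ (p3 ∨ p2)
    [Ax] p3 ⊢ p3
  [Wk] p1, p0 ⊢ p1
    [Ax] p1 ⊢ p1

Result: YES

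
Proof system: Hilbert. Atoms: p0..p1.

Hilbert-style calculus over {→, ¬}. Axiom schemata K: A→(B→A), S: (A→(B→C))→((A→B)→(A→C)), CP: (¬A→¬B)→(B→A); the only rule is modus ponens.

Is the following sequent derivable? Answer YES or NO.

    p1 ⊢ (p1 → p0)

Truth-table refutation:
  v=00: Γ:[p1=F] Δ:[(p1 → p0)=T] refutes=False
  v=01: Γ:[p1=T] Δ:[(p1 → p0)=F] refutes=True  ← countermodel

Result: NO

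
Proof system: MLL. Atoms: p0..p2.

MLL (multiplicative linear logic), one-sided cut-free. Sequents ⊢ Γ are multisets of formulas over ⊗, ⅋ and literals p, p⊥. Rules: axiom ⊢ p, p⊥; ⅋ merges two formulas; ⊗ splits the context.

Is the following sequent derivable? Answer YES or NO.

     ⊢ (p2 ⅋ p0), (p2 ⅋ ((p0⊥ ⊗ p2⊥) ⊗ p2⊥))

Derivation trace:
[⅋]  ⊢ (p2 ⅋ p0), (p2 ⅋ ((p0⊥ ⊗ p2⊥) ⊗ p2⊥))
  [⅋]  ⊢ p2, ((p0⊥ ⊗ p2⊥) ⊗ p2⊥), (p2 ⅋ p0)
    [⊗]  ⊢ p0, p2, p2, ((p0⊥ ⊗ p2⊥) ⊗ p2⊥)
      [⊗]  ⊢ p0, p2, (p0⊥ ⊗ p2⊥)
        [Ax]  ⊢ p0, p0⊥
        [Ax]  ⊢ p2, p2⊥
      [Ax]  ⊢ p2, p2⊥

Result: YES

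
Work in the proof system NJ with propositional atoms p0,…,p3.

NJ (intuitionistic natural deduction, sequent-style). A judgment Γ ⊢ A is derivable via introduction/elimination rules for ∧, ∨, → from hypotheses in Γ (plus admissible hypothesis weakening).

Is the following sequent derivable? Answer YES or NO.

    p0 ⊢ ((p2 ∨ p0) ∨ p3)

Derivation (root first):
[∨I₁] p0 ⊢ ((p2 ∨ p0) ∨ p3)
  [∨I₂] p0 ⊢ (p2 ∨ p0)
    [Ax] p0 ⊢ p0

Result: YES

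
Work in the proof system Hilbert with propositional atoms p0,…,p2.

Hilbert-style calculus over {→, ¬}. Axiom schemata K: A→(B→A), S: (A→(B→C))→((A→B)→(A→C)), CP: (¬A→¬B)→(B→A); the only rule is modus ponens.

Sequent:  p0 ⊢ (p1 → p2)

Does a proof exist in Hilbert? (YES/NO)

Enumerate valuations to refute Γ ⊢ Δ:
  v=000: Γ:[p0=F] Δ:[(p1 → p2)=T] refutes=False
  v=001: Γ:[p0=F] Δ:[(p1 → p2)=T] refutes=False
  v=010: Γ:[p0=F] Δ:[(p1 → p2)=F] refutes=False
  v=011: Γ:[p0=F] Δ:[(p1 → p2)=T] refutes=False
  v=100: Γ:[p0=T] Δ:[(p1 → p2)=T] refutes=False
  v=101: Γ:[p0=T] Δ:[(p1 → p2)=T] refutes=False
  v=110: Γ:[p0=T] Δ:[(p1 → p2)=F] refutes=True  ← countermodel

Result: NO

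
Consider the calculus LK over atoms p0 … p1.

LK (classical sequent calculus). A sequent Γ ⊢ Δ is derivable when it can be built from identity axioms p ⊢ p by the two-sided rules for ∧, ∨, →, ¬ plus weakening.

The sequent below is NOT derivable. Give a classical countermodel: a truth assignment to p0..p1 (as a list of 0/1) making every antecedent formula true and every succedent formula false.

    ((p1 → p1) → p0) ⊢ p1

Search for a countermodel by truth-table:
  v=00: Γ:[((p1 → p1) → p0)=F] Δ:[p1=F] refutes=False
  v=01: Γ:[((p1 → p1) → p0)=F] Δ:[p1=T] refutes=False
  v=10: Γ:[((p1 → p1) → p0)=T] Δ:[p1=F] refutes=True  ← countermodel

Result: [1, 0]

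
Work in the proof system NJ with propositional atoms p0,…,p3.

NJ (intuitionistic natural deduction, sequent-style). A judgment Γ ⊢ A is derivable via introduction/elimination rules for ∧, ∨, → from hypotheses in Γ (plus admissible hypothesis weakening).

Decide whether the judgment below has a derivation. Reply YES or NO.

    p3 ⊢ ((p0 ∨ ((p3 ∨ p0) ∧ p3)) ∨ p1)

Derivation trace:
[∨I₁] p3 ⊢ ((p0 ∨ ((p3 ∨ p0) ∧ p3)) ∨ p1)
  [∨I₂] p3 ⊢ (p0 ∨ ((p3 ∨ p0) ∧ p3))
    [∧I] p3 ⊢ ((p3 ∨ p0) ∧ p3)
      [∨I₁] p3 ⊢ (p3 ∨ p0)
        [Ax] p3 ⊢ p3
      [Ax] p3 ⊢ p3

Result: YES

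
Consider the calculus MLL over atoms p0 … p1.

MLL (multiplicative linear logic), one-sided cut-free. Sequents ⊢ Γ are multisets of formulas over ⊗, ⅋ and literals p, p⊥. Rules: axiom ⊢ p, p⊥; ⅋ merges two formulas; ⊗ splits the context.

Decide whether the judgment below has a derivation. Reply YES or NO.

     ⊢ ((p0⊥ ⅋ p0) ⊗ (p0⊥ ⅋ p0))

Derivation (root first):
[⊗]  ⊢ ((p0⊥ ⅋ p0) ⊗ (p0⊥ ⅋ p0))
  [⅋]  ⊢ (p0⊥ ⅋ p0)
    [Ax]  ⊢ p0, p0⊥
  [⅋]  ⊢ (p0⊥ ⅋ p0)
    [Ax]  ⊢ p0, p0⊥

Result: YES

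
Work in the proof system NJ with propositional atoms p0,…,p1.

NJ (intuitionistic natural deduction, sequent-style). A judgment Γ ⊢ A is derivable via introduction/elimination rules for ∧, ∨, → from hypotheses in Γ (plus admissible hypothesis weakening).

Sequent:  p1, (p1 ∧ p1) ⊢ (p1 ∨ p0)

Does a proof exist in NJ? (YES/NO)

Derivation trace:
[Wk] p1, (p1 ∧ p1) ⊢ (p1 ∨ p0)
  [∨I₁] p1 ⊢ (p1 ∨ p0)
    [→E] p1 ⊢ p1
      [→I]  ⊢ (p1 → p1)
        [Ax] p1 ⊢ p1
      [Ax] p1 ⊢ p1

Result: YES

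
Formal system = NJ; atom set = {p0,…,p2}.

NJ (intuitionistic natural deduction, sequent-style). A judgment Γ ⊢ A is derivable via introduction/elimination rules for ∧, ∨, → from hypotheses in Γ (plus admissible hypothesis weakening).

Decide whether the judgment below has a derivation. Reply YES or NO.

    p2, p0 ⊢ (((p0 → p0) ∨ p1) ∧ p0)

Proof tree:
[∧I] p2, p0 ⊢ (((p0 → p0) ∨ p1) ∧ p0)
  [∨I₁]  ⊢ ((p0 → p0) ∨ p1)
    [→I]  ⊢ (p0 → p0)
      [Ax] p0 ⊢ p0
  [Wk] p0, p2 ⊢ p0
    [Ax] p0 ⊢ p0

Result: YES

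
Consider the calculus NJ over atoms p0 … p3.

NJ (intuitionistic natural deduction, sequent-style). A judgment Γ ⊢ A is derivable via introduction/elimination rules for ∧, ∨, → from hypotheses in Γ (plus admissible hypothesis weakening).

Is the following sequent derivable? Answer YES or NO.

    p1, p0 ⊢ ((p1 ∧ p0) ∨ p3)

Derivation trace:
[∨I₁] p1, p0 ⊢ ((p1 ∧ p0) ∨ p3)
  [∧I] p1, p0 ⊢ (p1 ∧ p0)
    [Ax] p1 ⊢ p1
    [Ax] p0 ⊢ p0

Result: YES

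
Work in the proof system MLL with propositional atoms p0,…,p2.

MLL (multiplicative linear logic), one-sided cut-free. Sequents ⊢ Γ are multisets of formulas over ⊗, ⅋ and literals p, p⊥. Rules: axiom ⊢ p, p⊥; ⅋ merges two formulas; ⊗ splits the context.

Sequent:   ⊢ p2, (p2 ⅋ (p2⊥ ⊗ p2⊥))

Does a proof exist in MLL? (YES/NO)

Derivation (root first):
[⅋]  ⊢ p2, (p2 ⅋ (p2⊥ ⊗ p2⊥))
  [⊗]  ⊢ p2, p2, (p2⊥ ⊗ p2⊥)
    [Ax]  ⊢ p2, p2⊥
    [Ax]  ⊢ p2, p2⊥

Result: YES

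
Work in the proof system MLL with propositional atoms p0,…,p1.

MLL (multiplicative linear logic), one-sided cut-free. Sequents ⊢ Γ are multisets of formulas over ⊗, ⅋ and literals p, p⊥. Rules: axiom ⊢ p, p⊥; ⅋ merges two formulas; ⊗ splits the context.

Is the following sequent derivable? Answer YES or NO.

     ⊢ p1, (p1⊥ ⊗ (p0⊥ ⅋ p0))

Derivation (root first):
[⊗]  ⊢ p1, (p1⊥ ⊗ (p0⊥ ⅋ p0))
  [Ax]  ⊢ p1, p1⊥
  [⅋]  ⊢ (p0⊥ ⅋ p0)
    [Ax]  ⊢ p0, p0⊥

Result: YES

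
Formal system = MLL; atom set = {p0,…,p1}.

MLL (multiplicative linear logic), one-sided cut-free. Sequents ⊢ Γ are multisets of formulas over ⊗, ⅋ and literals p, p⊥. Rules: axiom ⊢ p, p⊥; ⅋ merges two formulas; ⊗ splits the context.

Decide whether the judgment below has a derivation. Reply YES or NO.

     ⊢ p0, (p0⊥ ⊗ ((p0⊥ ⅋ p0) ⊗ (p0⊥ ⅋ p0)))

Derivation trace:
[⊗]  ⊢ p0, (p0⊥ ⊗ ((p0⊥ ⅋ p0) ⊗ (p0⊥ ⅋ p0)))
  [Ax]  ⊢ p0, p0⊥
  [⊗]  ⊢ ((p0⊥ ⅋ p0) ⊗ (p0⊥ ⅋ p0))
    [⅋]  ⊢ (p0⊥ ⅋ p0)
      [Ax]  ⊢ p0, p0⊥
    [⅋]  ⊢ (p0⊥ ⅋ p0)
      [Ax]  ⊢ p0, p0⊥

Result: YES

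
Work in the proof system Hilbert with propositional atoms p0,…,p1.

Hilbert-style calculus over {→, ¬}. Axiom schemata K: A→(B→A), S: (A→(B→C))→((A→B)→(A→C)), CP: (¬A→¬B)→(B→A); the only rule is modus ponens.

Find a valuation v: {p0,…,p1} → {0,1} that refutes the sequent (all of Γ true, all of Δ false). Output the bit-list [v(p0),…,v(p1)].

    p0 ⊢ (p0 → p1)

Enumerate valuations to refute Γ ⊢ Δ:
  v=00: Γ:[p0=F] Δ:[(p0 → p1)=T] refutes=False
  v=01: Γ:[p0=F] Δ:[(p0 → p1)=T] refutes=False
  v=10: Γ:[p0=T] Δ:[(p0 → p1)=F] refutes=True  ← countermodel

Result: [1, 0]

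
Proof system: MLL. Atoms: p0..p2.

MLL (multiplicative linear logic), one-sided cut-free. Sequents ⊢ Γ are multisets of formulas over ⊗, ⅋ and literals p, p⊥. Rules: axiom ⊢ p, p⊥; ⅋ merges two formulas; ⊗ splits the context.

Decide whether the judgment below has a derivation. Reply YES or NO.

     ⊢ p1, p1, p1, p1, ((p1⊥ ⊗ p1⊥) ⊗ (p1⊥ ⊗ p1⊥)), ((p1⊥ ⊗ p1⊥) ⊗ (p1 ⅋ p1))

Derivation trace:
[⊗]  ⊢ p1, p1, p1, p1, ((p1⊥ ⊗ p1⊥) ⊗ (p1⊥ ⊗ p1⊥)), ((p1⊥ ⊗ p1⊥) ⊗ (p1 ⅋ p1))
  [⊗]  ⊢ p1, p1, (p1⊥ ⊗ p1⊥)
    [Ax]  ⊢ p1, p1⊥
    [Ax]  ⊢ p1, p1⊥
  [⅋]  ⊢ p1, p1, ((p1⊥ ⊗ p1⊥) ⊗ (p1⊥ ⊗ p1⊥)), (p1 ⅋ p1)
    [⊗]  ⊢ p1, p1, p1, p1, ((p1⊥ ⊗ p1⊥) ⊗ (p1⊥ ⊗ p1⊥))
      [⊗]  ⊢ p1, p1, (p1⊥ ⊗ p1⊥)
        [Ax]  ⊢ p1, p1⊥
        [Ax]  ⊢ p1, p1⊥
      [⊗]  ⊢ p1, p1, (p1⊥ ⊗ p1⊥)
        [Ax]  ⊢ p1, p1⊥
        [Ax]  ⊢ p1, p1⊥

Result: YES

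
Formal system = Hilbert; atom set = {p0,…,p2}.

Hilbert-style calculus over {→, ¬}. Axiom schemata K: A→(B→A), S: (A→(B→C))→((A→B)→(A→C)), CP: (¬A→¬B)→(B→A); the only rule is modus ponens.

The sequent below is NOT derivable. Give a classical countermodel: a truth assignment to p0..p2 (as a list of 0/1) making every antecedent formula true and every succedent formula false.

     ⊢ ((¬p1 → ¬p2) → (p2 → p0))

Enumerate valuations to refute Γ ⊢ Δ:
  v=000: Γ:[] Δ:[((¬p1 → ¬p2) → (p2 → p0))=T] refutes=False
  v=001: Γ:[] Δ:[((¬p1 → ¬p2) → (p2 → p0))=T] refutes=False
  v=010: Γ:[] Δ:[((¬p1 → ¬p2) → (p2 → p0))=T] refutes=False
  v=011: Γ:[] Δ:[((¬p1 → ¬p2) → (p2 → p0))=F] refutes=True  ← countermodel

Result: [0, 1, 1]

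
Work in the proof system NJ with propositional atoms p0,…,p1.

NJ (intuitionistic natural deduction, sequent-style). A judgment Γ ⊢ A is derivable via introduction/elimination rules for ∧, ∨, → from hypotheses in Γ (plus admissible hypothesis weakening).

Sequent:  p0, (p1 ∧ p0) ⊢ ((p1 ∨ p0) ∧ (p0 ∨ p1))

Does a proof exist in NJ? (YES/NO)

Derivation (root first):
[Wk] p0, (p1 ∧ p0) ⊢ ((p1 ∨ p0) ∧ (p0 ∨ p1))
  [∧I] p0 ⊢ ((p1 ∨ p0) ∧ (p0 ∨ p1))
    [∨I₂] p0 ⊢ (p1 ∨ p0)
      [Ax] p0 ⊢ p0
    [∨I₁] p0 ⊢ (p0 ∨ p1)
      [Ax] p0 ⊢ p0

Result: YES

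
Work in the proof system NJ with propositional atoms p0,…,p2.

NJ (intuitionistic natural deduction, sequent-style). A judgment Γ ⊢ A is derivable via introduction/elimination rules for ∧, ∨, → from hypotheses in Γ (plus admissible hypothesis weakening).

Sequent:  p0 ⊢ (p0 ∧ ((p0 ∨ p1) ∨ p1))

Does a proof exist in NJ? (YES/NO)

Proof tree:
[∧I] p0 ⊢ (p0 ∧ ((p0 ∨ p1) ∨ p1))
  [Ax] p0 ⊢ p0
  [∨I₁] p0 ⊢ ((p0 ∨ p1) ∨ p1)
    [∨I₁] p0 ⊢ (p0 ∨ p1)
      [Ax] p0 ⊢ p0

Result: YES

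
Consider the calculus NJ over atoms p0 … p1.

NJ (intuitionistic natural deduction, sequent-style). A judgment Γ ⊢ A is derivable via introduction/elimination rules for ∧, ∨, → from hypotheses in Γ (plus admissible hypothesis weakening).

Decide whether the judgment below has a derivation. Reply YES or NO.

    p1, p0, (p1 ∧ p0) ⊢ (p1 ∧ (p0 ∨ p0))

Derivation trace:
[Wk] p1, p0, (p1 ∧ p0) ⊢ (p1 ∧ (p0 ∨ p0))
  [∧I] p1, p0 ⊢ (p1 ∧ (p0 ∨ p0))
    [Ax] p1 ⊢ p1
    [∨I₁] p0 ⊢ (p0 ∨ p0)
      [Ax] p0 ⊢ p0

Result: YES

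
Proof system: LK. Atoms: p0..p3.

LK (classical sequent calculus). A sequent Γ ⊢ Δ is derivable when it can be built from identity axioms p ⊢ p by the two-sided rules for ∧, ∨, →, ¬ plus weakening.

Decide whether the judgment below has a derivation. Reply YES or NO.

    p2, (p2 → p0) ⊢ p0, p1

Derivation trace:
[WR] p2, (p2 → p0) ⊢ p0, p1
  [→L] p2, (p2 → p0) ⊢ p0
    [Ax] p2 ⊢ p2
    [Ax] p0 ⊢ p0

Result: YES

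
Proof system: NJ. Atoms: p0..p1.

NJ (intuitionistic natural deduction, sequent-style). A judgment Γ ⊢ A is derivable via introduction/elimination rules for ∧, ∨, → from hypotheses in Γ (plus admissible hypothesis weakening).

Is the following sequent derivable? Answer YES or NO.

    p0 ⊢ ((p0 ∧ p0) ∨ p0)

Derivation (root first):
[∨I₁] p0 ⊢ ((p0 ∧ p0) ∨ p0)
  [∧I] p0 ⊢ (p0 ∧ p0)
    [Ax] p0 ⊢ p0
    [Ax] p0 ⊢ p0

Result: YES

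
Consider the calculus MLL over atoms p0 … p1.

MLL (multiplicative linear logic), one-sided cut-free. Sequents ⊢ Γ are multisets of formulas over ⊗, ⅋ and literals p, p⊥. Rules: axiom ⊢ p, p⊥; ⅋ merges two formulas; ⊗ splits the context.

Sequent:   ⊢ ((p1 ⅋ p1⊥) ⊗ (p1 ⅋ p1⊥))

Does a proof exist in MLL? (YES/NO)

Derivation trace:
[⊗]  ⊢ ((p1 ⅋ p1⊥) ⊗ (p1 ⅋ p1⊥))
  [⅋]  ⊢ (p1 ⅋ p1⊥)
    [Ax]  ⊢ p1, p1⊥
  [⅋]  ⊢ (p1 ⅋ p1⊥)
    [Ax]  ⊢ p1, p1⊥

Result: YES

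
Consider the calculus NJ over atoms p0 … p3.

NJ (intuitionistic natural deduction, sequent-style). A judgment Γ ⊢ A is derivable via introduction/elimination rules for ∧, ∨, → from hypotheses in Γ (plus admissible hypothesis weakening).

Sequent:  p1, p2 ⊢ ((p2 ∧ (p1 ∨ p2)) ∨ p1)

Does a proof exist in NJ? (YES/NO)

Proof tree:
[∨I₁] p1, p2 ⊢ ((p2 ∧ (p1 ∨ p2)) ∨ p1)
  [∧I] p1, p2 ⊢ (p2 ∧ (p1 ∨ p2))
    [Ax] p2 ⊢ p2
    [∨I₁] p1 ⊢ (p1 ∨ p2)
      [Ax] p1 ⊢ p1

Result: YES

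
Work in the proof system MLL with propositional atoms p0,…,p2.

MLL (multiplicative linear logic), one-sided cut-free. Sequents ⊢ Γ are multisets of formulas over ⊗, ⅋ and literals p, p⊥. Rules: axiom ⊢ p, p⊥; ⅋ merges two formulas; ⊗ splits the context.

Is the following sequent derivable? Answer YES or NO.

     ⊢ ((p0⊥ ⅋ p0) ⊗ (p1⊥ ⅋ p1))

Proof tree:
[⊗]  ⊢ ((p0⊥ ⅋ p0) ⊗ (p1⊥ ⅋ p1))
  [⅋]  ⊢ (p0⊥ ⅋ p0)
    [Ax]  ⊢ p0, p0⊥
  [⅋]  ⊢ (p1⊥ ⅋ p1)
    [Ax]  ⊢ p1, p1⊥

Result: YES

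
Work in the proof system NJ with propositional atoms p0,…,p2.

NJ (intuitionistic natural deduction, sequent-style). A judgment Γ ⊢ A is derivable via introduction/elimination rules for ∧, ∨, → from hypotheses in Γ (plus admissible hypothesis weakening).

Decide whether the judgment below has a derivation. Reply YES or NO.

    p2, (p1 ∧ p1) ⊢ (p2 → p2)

Derivation trace:
[Wk] p2, (p1 ∧ p1) ⊢ (p2 → p2)
  [Wk] p2 ⊢ (p2 → p2)
    [→I]  ⊢ (p2 → p2)
      [Ax] p2 ⊢ p2

Result: YES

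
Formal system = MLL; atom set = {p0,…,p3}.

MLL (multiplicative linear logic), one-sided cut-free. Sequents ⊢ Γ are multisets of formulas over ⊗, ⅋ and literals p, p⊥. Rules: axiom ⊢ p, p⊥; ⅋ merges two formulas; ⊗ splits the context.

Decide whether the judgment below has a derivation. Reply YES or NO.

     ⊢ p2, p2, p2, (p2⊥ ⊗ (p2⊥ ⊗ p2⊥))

Derivation trace:
[⊗]  ⊢ p2, p2, p2, (p2⊥ ⊗ (p2⊥ ⊗ p2⊥))
  [Ax]  ⊢ p2, p2⊥
  [⊗]  ⊢ p2, p2, (p2⊥ ⊗ p2⊥)
    [Ax]  ⊢ p2, p2⊥
    [Ax]  ⊢ p2, p2⊥

Result: YES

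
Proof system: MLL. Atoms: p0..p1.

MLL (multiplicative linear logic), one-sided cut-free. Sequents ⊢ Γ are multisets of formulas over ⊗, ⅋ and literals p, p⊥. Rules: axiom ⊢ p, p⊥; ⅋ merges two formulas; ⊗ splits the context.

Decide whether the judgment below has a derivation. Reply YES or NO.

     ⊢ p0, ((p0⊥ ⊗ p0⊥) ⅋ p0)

Derivation (root first):
[⅋]  ⊢ p0, ((p0⊥ ⊗ p0⊥) ⅋ p0)
  [⊗]  ⊢ p0, p0, (p0⊥ ⊗ p0⊥)
    [Ax]  ⊢ p0, p0⊥
    [Ax]  ⊢ p0, p0⊥

Result: YES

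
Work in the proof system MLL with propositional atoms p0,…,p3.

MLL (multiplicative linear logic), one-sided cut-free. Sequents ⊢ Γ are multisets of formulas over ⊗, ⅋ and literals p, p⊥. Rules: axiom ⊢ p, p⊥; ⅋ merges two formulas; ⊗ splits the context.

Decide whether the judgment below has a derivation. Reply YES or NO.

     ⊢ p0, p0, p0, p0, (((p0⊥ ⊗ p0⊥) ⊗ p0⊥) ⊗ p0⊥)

Derivation trace:
[⊗]  ⊢ p0, p0, p0, p0, (((p0⊥ ⊗ p0⊥) ⊗ p0⊥) ⊗ p0⊥)
  [⊗]  ⊢ p0, p0, p0, ((p0⊥ ⊗ p0⊥) ⊗ p0⊥)
    [⊗]  ⊢ p0, p0, (p0⊥ ⊗ p0⊥)
      [Ax]  ⊢ p0, p0⊥
      [Ax]  ⊢ p0, p0⊥
    [Ax]  ⊢ p0, p0⊥
  [Ax]  ⊢ p0, p0⊥

Result: YES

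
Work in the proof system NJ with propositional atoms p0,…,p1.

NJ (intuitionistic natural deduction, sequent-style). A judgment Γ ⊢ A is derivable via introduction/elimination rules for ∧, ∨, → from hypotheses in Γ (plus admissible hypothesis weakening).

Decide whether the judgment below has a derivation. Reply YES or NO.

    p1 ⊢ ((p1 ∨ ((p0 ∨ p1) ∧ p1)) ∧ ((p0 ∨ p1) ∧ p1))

Derivation (root first):
[∧I] p1 ⊢ ((p1 ∨ ((p0 ∨ p1) ∧ p1)) ∧ ((p0 ∨ p1) ∧ p1))
  [∨I₂] p1 ⊢ (p1 ∨ ((p0 ∨ p1) ∧ p1))
    [∧I] p1 ⊢ ((p0 ∨ p1) ∧ p1)
      [∨I₂] p1 ⊢ (p0 ∨ p1)
        [Ax] p1 ⊢ p1
      [Ax] p1 ⊢ p1
  [∧I] p1 ⊢ ((p0 ∨ p1) ∧ p1)
    [∨I₂] p1 ⊢ (p0 ∨ p1)
      [Ax] p1 ⊢ p1
    [Ax] p1 ⊢ p1

Result: YES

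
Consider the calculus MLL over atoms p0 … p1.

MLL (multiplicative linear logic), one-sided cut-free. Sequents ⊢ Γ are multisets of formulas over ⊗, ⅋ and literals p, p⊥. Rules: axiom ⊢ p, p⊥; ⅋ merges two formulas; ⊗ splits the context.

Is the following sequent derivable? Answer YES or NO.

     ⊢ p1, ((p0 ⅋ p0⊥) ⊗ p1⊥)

Derivation trace:
[⊗]  ⊢ p1, ((p0 ⅋ p0⊥) ⊗ p1⊥)
  [⅋]  ⊢ (p0 ⅋ p0⊥)
    [Ax]  ⊢ p0, p0⊥
  [Ax]  ⊢ p1, p1⊥

Result: YES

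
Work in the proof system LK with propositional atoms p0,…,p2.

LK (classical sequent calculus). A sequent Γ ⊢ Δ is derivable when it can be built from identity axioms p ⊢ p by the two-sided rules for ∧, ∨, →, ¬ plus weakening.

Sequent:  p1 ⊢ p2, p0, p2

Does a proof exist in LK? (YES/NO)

Search for a countermodel by truth-table:
  v=000: Γ:[p1=F] Δ:[p2=F, p0=F, p2=F] refutes=False
  v=001: Γ:[p1=F] Δ:[p2=T, p0=F, p2=T] refutes=False
  v=010: Γ:[p1=T] Δ:[p2=F, p0=F, p2=F] refutes=True  ← countermodel

Result: NO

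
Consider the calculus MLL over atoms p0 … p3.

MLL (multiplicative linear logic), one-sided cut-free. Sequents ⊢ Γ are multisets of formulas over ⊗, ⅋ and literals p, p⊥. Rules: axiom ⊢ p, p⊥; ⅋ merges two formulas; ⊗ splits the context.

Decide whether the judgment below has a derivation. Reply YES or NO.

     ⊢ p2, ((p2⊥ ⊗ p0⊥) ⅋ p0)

Derivation (root first):
[⅋]  ⊢ p2, ((p2⊥ ⊗ p0⊥) ⅋ p0)
  [⊗]  ⊢ p2, p0, (p2⊥ ⊗ p0⊥)
    [Ax]  ⊢ p2, p2⊥
    [Ax]  ⊢ p0, p0⊥

Result: YES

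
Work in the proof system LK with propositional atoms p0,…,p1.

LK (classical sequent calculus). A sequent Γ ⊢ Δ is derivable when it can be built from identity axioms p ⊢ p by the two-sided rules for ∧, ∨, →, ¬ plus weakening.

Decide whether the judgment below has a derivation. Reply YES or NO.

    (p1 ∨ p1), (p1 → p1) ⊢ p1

Derivation (root first):
[→L] (p1 ∨ p1), (p1 → p1) ⊢ p1
  [∨L] (p1 ∨ p1), (p1 ∨ p1) ⊢ p1
    [Ax] p1 ⊢ p1
    [WL] (p1 ∨ p1), p1 ⊢ p1
      [∨L] (p1 ∨ p1) ⊢ p1
        [Ax] p1 ⊢ p1
        [Ax] p1 ⊢ p1
  [Ax] p1 ⊢ p1

Result: YES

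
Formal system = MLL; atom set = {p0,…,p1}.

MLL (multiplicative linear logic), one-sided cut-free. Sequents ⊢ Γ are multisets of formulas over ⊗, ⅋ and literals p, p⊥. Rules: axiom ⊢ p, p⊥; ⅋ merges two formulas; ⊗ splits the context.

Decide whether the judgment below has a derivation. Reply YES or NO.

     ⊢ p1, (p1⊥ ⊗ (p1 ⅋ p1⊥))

Derivation (root first):
[⊗]  ⊢ p1, (p1⊥ ⊗ (p1 ⅋ p1⊥))
  [Ax]  ⊢ p1, p1⊥
  [⅋]  ⊢ (p1 ⅋ p1⊥)
    [Ax]  ⊢ p1, p1⊥

Result: YES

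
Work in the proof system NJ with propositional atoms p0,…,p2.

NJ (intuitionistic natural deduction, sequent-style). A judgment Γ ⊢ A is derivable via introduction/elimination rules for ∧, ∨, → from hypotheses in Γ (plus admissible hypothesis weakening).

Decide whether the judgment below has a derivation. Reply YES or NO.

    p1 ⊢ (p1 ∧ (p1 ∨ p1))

Proof tree:
[∧I] p1 ⊢ (p1 ∧ (p1 ∨ p1))
  [Ax] p1 ⊢ p1
  [∨I₁] p1 ⊢ (p1 ∨ p1)
    [Ax] p1 ⊢ p1

Result: YES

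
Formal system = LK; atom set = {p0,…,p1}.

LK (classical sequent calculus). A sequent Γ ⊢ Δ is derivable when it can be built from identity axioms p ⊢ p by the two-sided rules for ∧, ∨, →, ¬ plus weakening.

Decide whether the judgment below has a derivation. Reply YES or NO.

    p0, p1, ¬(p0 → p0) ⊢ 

Proof tree:
[¬L] p0, p1, ¬(p0 → p0) ⊢ 
  [WL] p0, p1 ⊢ (p0 → p0)
    [WL] p0 ⊢ (p0 → p0)
      [→R]  ⊢ (p0 → p0)
        [Ax] p0 ⊢ p0

Result: YES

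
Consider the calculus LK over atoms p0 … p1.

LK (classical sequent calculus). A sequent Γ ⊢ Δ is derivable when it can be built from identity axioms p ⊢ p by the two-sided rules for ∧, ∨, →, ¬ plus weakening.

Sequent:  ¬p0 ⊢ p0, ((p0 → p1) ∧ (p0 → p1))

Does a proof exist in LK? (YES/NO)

Derivation (root first):
[∧R] ¬p0 ⊢ p0, ((p0 → p1) ∧ (p0 → p1))
  [→R]  ⊢ p0, (p0 → p1)
    [WR] p0 ⊢ p0, p1
      [Ax] p0 ⊢ p0
  [¬L] ¬p0 ⊢ (p0 → p1)
    [→R]  ⊢ p0, (p0 → p1)
      [WR] p0 ⊢ p0, p1
        [Ax] p0 ⊢ p0

Result: YES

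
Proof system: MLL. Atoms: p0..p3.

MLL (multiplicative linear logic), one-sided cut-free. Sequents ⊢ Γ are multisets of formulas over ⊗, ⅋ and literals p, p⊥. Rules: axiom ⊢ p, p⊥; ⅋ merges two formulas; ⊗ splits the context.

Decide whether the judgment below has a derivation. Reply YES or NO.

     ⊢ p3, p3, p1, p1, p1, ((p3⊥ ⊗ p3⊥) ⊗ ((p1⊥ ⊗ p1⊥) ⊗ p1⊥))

Derivation (root first):
[⊗]  ⊢ p3, p3, p1, p1, p1, ((p3⊥ ⊗ p3⊥) ⊗ ((p1⊥ ⊗ p1⊥) ⊗ p1⊥))
  [⊗]  ⊢ p3, p3, (p3⊥ ⊗ p3⊥)
    [Ax]  ⊢ p3, p3⊥
    [Ax]  ⊢ p3, p3⊥
  [⊗]  ⊢ p1, p1, p1, ((p1⊥ ⊗ p1⊥) ⊗ p1⊥)
    [⊗]  ⊢ p1, p1, (p1⊥ ⊗ p1⊥)
      [Ax]  ⊢ p1, p1⊥
      [Ax]  ⊢ p1, p1⊥
    [Ax]  ⊢ p1, p1⊥

Result: YES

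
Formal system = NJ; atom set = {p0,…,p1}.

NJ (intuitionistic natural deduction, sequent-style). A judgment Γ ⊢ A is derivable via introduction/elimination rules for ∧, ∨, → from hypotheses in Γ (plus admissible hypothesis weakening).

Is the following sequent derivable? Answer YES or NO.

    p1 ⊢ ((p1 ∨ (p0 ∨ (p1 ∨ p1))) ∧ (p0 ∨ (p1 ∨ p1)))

Derivation trace:
[∧I] p1 ⊢ ((p1 ∨ (p0 ∨ (p1 ∨ p1))) ∧ (p0 ∨ (p1 ∨ p1)))
  [∨I₂] p1 ⊢ (p1 ∨ (p0 ∨ (p1 ∨ p1)))
    [∨I₂] p1 ⊢ (p0 ∨ (p1 ∨ p1))
      [∨I₁] p1 ⊢ (p1 ∨ p1)
        [Ax] p1 ⊢ p1
  [∨I₂] p1 ⊢ (p0 ∨ (p1 ∨ p1))
    [∨I₁] p1 ⊢ (p1 ∨ p1)
      [Ax] p1 ⊢ p1

Result: YES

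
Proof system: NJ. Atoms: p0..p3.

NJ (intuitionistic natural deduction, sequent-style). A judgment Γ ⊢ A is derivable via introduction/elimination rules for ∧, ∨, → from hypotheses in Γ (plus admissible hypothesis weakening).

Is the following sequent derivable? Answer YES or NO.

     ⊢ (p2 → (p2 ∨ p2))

Derivation (root first):
[→I]  ⊢ (p2 → (p2 ∨ p2))
  [∨I₁] p2 ⊢ (p2 ∨ p2)
    [Ax] p2 ⊢ p2

Result: YES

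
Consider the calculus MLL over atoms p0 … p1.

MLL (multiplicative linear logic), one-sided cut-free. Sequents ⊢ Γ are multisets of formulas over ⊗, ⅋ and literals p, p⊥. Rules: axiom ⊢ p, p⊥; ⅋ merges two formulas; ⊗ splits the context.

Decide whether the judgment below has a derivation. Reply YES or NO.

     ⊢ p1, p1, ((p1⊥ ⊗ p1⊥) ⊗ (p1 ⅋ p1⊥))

Derivation trace:
[⊗]  ⊢ p1, p1, ((p1⊥ ⊗ p1⊥) ⊗ (p1 ⅋ p1⊥))
  [⊗]  ⊢ p1, p1, (p1⊥ ⊗ p1⊥)
    [Ax]  ⊢ p1, p1⊥
    [Ax]  ⊢ p1, p1⊥
  [⅋]  ⊢ (p1 ⅋ p1⊥)
    [Ax]  ⊢ p1, p1⊥

Result: YES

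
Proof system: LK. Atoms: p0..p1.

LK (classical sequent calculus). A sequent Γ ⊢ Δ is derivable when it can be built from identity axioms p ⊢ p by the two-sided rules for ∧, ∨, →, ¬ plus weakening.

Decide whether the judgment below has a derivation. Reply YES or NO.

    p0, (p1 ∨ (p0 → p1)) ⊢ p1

Derivation trace:
[∨L] p0, (p1 ∨ (p0 → p1)) ⊢ p1
  [Ax] p1 ⊢ p1
  [→L] p0, (p0 → p1) ⊢ p1
    [Ax] p0 ⊢ p0
    [Ax] p1 ⊢ p1

Result: YES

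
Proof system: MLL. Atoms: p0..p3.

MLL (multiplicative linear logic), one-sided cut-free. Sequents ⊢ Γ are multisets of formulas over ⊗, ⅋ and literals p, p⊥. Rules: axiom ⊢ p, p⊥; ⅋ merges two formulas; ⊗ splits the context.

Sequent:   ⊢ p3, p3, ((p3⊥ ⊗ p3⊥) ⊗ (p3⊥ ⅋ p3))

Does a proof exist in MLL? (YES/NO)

Derivation (root first):
[⊗]  ⊢ p3, p3, ((p3⊥ ⊗ p3⊥) ⊗ (p3⊥ ⅋ p3))
  [⊗]  ⊢ p3, p3, (p3⊥ ⊗ p3⊥)
    [Ax]  ⊢ p3, p3⊥
    [Ax]  ⊢ p3, p3⊥
  [⅋]  ⊢ (p3⊥ ⅋ p3)
    [Ax]  ⊢ p3, p3⊥

Result: YES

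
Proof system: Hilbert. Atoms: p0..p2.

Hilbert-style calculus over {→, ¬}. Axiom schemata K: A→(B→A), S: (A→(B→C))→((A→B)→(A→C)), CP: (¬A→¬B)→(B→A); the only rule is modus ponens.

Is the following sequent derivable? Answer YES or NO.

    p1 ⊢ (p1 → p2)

Search for a countermodel by truth-table:
  v=000: Γ:[p1=F] Δ:[(p1 → p2)=T] refutes=False
  v=001: Γ:[p1=F] Δ:[(p1 → p2)=T] refutes=False
  v=010: Γ:[p1=T] Δ:[(p1 → p2)=F] refutes=True  ← countermodel

Result: NO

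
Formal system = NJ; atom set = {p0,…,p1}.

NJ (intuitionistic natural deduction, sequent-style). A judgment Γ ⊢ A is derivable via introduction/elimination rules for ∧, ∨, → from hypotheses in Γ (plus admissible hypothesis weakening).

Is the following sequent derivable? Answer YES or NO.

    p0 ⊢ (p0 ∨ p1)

Derivation trace:
[→E] p0 ⊢ (p0 ∨ p1)
  [→I]  ⊢ (p0 → (p0 ∨ p1))
    [∨I₁] p0 ⊢ (p0 ∨ p1)
      [Ax] p0 ⊢ p0
  [Ax] p0 ⊢ p0

Result: YES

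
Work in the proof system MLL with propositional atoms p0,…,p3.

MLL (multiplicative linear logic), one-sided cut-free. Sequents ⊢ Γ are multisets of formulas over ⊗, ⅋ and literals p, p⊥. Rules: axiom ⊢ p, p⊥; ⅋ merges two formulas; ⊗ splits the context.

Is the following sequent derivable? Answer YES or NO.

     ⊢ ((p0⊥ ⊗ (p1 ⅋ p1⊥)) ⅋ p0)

Derivation (root first):
[⅋]  ⊢ ((p0⊥ ⊗ (p1 ⅋ p1⊥)) ⅋ p0)
  [⊗]  ⊢ p0, (p0⊥ ⊗ (p1 ⅋ p1⊥))
    [Ax]  ⊢ p0, p0⊥
    [⅋]  ⊢ (p1 ⅋ p1⊥)
      [Ax]  ⊢ p1, p1⊥

Result: YES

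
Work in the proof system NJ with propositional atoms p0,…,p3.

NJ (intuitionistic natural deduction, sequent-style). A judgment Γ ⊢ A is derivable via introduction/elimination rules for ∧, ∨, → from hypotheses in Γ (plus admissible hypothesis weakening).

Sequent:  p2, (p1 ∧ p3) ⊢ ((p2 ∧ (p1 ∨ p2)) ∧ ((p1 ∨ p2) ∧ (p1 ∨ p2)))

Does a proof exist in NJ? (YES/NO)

Proof tree:
[∧I] p2, (p1 ∧ p3) ⊢ ((p2 ∧ (p1 ∨ p2)) ∧ ((p1 ∨ p2) ∧ (p1 ∨ p2)))
  [∧I] p2 ⊢ (p2 ∧ (p1 ∨ p2))
    [Ax] p2 ⊢ p2
    [∨I₂] p2 ⊢ (p1 ∨ p2)
      [Ax] p2 ⊢ p2
  [Wk] p2, (p1 ∧ p3) ⊢ ((p1 ∨ p2) ∧ (p1 ∨ p2))
    [∧I] p2 ⊢ ((p1 ∨ p2) ∧ (p1 ∨ p2))
      [∨I₂] p2 ⊢ (p1 ∨ p2)
        [Ax] p2 ⊢ p2
      [∨I₂] p2 ⊢ (p1 ∨ p2)
        [Ax] p2 ⊢ p2

Result: YES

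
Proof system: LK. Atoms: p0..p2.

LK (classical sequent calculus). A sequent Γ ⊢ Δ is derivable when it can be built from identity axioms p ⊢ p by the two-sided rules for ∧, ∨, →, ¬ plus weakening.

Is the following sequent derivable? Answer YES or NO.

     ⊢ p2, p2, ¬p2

Proof tree:
[¬R]  ⊢ p2, p2, ¬p2
  [WR] p2 ⊢ p2, p2
    [Ax] p2 ⊢ p2

Result: YES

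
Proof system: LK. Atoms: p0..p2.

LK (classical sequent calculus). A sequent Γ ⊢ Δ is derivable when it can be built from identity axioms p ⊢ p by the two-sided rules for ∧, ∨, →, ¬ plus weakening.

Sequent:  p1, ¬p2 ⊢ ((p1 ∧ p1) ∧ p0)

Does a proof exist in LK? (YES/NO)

Search for a countermodel by truth-table:
  v=000: Γ:[p1=F, ¬p2=T] Δ:[((p1 ∧ p1) ∧ p0)=F] refutes=False
  v=001: Γ:[p1=F, ¬p2=F] Δ:[((p1 ∧ p1) ∧ p0)=F] refutes=False
  v=010: Γ:[p1=T, ¬p2=T] Δ:[((p1 ∧ p1) ∧ p0)=F] refutes=True  ← countermodel

Result: NO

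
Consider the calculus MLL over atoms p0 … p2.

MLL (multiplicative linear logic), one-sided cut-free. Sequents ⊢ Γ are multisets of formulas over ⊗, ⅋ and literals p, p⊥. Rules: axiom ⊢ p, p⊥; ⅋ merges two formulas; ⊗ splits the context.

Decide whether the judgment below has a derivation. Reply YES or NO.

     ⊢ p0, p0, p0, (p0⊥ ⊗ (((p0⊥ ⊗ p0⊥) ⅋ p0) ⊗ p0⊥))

Derivation (root first):
[⊗]  ⊢ p0, p0, p0, (p0⊥ ⊗ (((p0⊥ ⊗ p0⊥) ⅋ p0) ⊗ p0⊥))
  [Ax]  ⊢ p0, p0⊥
  [⊗]  ⊢ p0, p0, (((p0⊥ ⊗ p0⊥) ⅋ p0) ⊗ p0⊥)
    [⅋]  ⊢ p0, ((p0⊥ ⊗ p0⊥) ⅋ p0)
      [⊗]  ⊢ p0, p0, (p0⊥ ⊗ p0⊥)
        [Ax]  ⊢ p0, p0⊥
        [Ax]  ⊢ p0, p0⊥
    [Ax]  ⊢ p0, p0⊥

Result: YES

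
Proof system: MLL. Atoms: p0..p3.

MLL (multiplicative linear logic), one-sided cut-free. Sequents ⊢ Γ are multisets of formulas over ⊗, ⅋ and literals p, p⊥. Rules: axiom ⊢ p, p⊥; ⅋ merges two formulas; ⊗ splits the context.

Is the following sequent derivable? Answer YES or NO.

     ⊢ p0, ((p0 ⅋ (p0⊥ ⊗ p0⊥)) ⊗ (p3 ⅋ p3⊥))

Proof tree:
[⊗]  ⊢ p0, ((p0 ⅋ (p0⊥ ⊗ p0⊥)) ⊗ (p3 ⅋ p3⊥))
  [⅋]  ⊢ p0, (p0 ⅋ (p0⊥ ⊗ p0⊥))
    [⊗]  ⊢ p0, p0, (p0⊥ ⊗ p0⊥)
      [Ax]  ⊢ p0, p0⊥
      [Ax]  ⊢ p0, p0⊥
  [⅋]  ⊢ (p3 ⅋ p3⊥)
    [Ax]  ⊢ p3, p3⊥

Result: YES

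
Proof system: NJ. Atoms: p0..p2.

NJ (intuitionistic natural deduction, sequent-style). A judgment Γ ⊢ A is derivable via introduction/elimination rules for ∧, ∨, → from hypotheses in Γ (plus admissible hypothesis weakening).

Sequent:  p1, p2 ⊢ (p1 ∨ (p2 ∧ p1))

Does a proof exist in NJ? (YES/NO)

Proof tree:
[∨I₂] p1, p2 ⊢ (p1 ∨ (p2 ∧ p1))
  [∧I] p1, p2 ⊢ (p2 ∧ p1)
    [Ax] p2 ⊢ p2
    [Ax] p1 ⊢ p1

Result: YES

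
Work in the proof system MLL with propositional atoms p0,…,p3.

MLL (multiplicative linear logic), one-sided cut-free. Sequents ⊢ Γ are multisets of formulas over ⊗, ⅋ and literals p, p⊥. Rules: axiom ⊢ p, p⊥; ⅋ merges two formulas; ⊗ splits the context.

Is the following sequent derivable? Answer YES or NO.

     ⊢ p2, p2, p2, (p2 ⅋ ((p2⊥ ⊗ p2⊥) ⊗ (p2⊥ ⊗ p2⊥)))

Derivation trace:
[⅋]  ⊢ p2, p2, p2, (p2 ⅋ ((p2⊥ ⊗ p2⊥) ⊗ (p2⊥ ⊗ p2⊥)))
  [⊗]  ⊢ p2, p2, p2, p2, ((p2⊥ ⊗ p2⊥) ⊗ (p2⊥ ⊗ p2⊥))
    [⊗]  ⊢ p2, p2, (p2⊥ ⊗ p2⊥)
      [Ax]  ⊢ p2, p2⊥
      [Ax]  ⊢ p2, p2⊥
    [⊗]  ⊢ p2, p2, (p2⊥ ⊗ p2⊥)
      [Ax]  ⊢ p2, p2⊥
      [Ax]  ⊢ p2, p2⊥

Result: YES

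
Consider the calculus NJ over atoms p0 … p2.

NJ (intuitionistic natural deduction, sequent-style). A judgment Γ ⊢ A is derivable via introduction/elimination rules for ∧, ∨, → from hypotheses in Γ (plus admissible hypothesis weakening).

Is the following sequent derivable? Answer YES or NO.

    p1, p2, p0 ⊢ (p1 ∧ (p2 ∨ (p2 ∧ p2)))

Proof tree:
[Wk] p1, p2, p0 ⊢ (p1 ∧ (p2 ∨ (p2 ∧ p2)))
  [∧I] p1, p2 ⊢ (p1 ∧ (p2 ∨ (p2 ∧ p2)))
    [Ax] p1 ⊢ p1
    [∨I₂] p2 ⊢ (p2 ∨ (p2 ∧ p2))
      [∧I] p2 ⊢ (p2 ∧ p2)
        [Ax] p2 ⊢ p2
        [Ax] p2 ⊢ p2

Result: YES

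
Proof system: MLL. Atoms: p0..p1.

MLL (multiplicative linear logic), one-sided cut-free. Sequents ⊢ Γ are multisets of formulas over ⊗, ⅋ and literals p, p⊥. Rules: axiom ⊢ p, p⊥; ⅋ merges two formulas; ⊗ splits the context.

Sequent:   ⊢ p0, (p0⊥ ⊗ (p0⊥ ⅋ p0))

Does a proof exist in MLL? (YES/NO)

Proof tree:
[⊗]  ⊢ p0, (p0⊥ ⊗ (p0⊥ ⅋ p0))
  [Ax]  ⊢ p0, p0⊥
  [⅋]  ⊢ (p0⊥ ⅋ p0)
    [Ax]  ⊢ p0, p0⊥

Result: YES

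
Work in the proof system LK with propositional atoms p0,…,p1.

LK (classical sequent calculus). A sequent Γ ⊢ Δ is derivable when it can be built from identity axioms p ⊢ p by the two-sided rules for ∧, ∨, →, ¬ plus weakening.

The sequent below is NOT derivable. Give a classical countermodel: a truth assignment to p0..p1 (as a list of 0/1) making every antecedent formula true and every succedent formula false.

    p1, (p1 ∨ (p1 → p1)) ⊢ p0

Search for a countermodel by truth-table:
  v=00: Γ:[p1=F, (p1 ∨ (p1 → p1))=T] Δ:[p0=F] refutes=False
  v=01: Γ:[p1=T, (p1 ∨ (p1 → p1))=T] Δ:[p0=F] refutes=True  ← countermodel

Result: [0, 1]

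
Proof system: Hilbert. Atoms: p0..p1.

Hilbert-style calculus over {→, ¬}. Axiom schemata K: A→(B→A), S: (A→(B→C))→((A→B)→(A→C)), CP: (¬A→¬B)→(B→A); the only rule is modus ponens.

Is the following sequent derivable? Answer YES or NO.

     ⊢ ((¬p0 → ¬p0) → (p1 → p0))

Search for a countermodel by truth-table:
  v=00: Γ:[] Δ:[((¬p0 → ¬p0) → (p1 → p0))=T] refutes=False
  v=01: Γ:[] Δ:[((¬p0 → ¬p0) → (p1 → p0))=F] refutes=True  ← countermodel

Result: NO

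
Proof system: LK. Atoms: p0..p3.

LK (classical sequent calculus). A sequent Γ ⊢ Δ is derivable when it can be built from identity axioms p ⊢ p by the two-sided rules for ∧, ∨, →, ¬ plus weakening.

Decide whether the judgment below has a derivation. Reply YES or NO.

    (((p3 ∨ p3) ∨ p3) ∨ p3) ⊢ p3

Derivation (root first):
[∨L] (((p3 ∨ p3) ∨ p3) ∨ p3) ⊢ p3
  [∨L] ((p3 ∨ p3) ∨ p3) ⊢ p3
    [∨L] (p3 ∨ p3) ⊢ p3
      [Ax] p3 ⊢ p3
      [WR] p3 ⊢ p3, p3
        [Ax] p3 ⊢ p3
    [Ax] p3 ⊢ p3
  [Ax] p3 ⊢ p3

Result: YES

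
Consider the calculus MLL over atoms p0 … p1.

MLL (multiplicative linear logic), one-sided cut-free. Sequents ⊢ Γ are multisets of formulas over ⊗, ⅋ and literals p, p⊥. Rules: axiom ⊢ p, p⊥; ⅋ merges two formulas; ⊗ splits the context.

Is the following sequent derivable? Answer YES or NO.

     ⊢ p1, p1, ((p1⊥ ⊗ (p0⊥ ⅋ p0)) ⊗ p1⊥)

Proof tree:
[⊗]  ⊢ p1, p1, ((p1⊥ ⊗ (p0⊥ ⅋ p0)) ⊗ p1⊥)
  [⊗]  ⊢ p1, (p1⊥ ⊗ (p0⊥ ⅋ p0))
    [Ax]  ⊢ p1, p1⊥
    [⅋]  ⊢ (p0⊥ ⅋ p0)
      [Ax]  ⊢ p0, p0⊥
  [Ax]  ⊢ p1, p1⊥

Result: YES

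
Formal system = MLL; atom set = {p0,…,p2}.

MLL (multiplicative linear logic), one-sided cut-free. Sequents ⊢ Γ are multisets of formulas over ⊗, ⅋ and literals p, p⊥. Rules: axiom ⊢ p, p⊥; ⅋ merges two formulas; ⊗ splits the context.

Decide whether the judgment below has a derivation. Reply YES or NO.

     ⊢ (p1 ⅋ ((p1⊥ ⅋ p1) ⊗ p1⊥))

Proof tree:
[⅋]  ⊢ (p1 ⅋ ((p1⊥ ⅋ p1) ⊗ p1⊥))
  [⊗]  ⊢ p1, ((p1⊥ ⅋ p1) ⊗ p1⊥)
    [⅋]  ⊢ (p1⊥ ⅋ p1)
      [Ax]  ⊢ p1, p1⊥
    [Ax]  ⊢ p1, p1⊥

Result: YES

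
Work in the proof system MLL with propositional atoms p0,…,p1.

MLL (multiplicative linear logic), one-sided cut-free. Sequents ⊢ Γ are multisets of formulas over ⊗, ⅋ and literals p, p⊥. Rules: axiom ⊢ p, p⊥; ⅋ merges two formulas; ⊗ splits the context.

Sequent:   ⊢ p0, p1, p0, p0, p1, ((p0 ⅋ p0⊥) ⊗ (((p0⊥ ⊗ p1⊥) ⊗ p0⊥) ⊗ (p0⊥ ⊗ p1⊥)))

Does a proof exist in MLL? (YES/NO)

Derivation trace:
[⊗]  ⊢ p0, p1, p0, p0, p1, ((p0 ⅋ p0⊥) ⊗ (((p0⊥ ⊗ p1⊥) ⊗ p0⊥) ⊗ (p0⊥ ⊗ p1⊥)))
  [⅋]  ⊢ (p0 ⅋ p0⊥)
    [Ax]  ⊢ p0, p0⊥
  [⊗]  ⊢ p0, p1, p0, p0, p1, (((p0⊥ ⊗ p1⊥) ⊗ p0⊥) ⊗ (p0⊥ ⊗ p1⊥))
    [⊗]  ⊢ p0, p1, p0, ((p0⊥ ⊗ p1⊥) ⊗ p0⊥)
      [⊗]  ⊢ p0, p1, (p0⊥ ⊗ p1⊥)
        [Ax]  ⊢ p0, p0⊥
        [Ax]  ⊢ p1, p1⊥
      [Ax]  ⊢ p0, p0⊥
    [⊗]  ⊢ p0, p1, (p0⊥ ⊗ p1⊥)
      [Ax]  ⊢ p0, p0⊥
      [Ax]  ⊢ p1, p1⊥

Result: YES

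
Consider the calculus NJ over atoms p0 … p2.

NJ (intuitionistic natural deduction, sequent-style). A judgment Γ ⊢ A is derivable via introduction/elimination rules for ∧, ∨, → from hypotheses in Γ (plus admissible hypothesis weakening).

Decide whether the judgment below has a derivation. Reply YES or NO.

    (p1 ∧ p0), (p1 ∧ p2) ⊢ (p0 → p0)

Derivation trace:
[Wk] (p1 ∧ p0), (p1 ∧ p2) ⊢ (p0 → p0)
  [→I] (p1 ∧ p0) ⊢ (p0 → p0)
    [Wk] p0, (p1 ∧ p0) ⊢ p0
      [Ax] p0 ⊢ p0

Result: YES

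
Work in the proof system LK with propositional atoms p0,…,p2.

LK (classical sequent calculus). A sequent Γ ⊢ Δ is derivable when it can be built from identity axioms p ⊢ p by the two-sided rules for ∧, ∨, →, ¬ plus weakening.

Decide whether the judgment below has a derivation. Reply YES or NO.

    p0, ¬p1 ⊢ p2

Truth-table refutation:
  v=000: Γ:[p0=F, ¬p1=T] Δ:[p2=F] refutes=False
  v=001: Γ:[p0=F, ¬p1=T] Δ:[p2=T] refutes=False
  v=010: Γ:[p0=F, ¬p1=F] Δ:[p2=F] refutes=False
  v=011: Γ:[p0=F, ¬p1=F] Δ:[p2=T] refutes=False
  v=100: Γ:[p0=T, ¬p1=T] Δ:[p2=F] refutes=True  ← countermodel

Result: NO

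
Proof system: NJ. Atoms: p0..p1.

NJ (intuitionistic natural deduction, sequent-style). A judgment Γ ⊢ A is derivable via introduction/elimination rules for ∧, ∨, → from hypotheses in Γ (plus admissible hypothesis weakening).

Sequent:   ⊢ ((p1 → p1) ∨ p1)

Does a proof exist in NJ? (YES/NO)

Derivation (root first):
[∨I₁]  ⊢ ((p1 → p1) ∨ p1)
  [→I]  ⊢ (p1 → p1)
    [Ax] p1 ⊢ p1

Result: YES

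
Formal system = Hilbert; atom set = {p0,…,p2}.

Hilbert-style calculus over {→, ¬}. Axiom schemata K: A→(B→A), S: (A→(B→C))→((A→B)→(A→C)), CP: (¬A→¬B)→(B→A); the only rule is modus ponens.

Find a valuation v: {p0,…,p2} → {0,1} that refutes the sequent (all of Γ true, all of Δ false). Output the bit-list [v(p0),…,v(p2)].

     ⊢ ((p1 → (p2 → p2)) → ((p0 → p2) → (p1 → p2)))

Enumerate valuations to refute Γ ⊢ Δ:
  v=000: Γ:[] Δ:[((p1 → (p2 → p2)) → ((p0 → p2) → (p1 → p2)))=T] refutes=False
  v=001: Γ:[] Δ:[((p1 → (p2 → p2)) → ((p0 → p2) → (p1 → p2)))=T] refutes=False
  v=010: Γ:[] Δ:[((p1 → (p2 → p2)) → ((p0 → p2) → (p1 → p2)))=F] refutes=True  ← countermodel

Result: [0, 1, 0]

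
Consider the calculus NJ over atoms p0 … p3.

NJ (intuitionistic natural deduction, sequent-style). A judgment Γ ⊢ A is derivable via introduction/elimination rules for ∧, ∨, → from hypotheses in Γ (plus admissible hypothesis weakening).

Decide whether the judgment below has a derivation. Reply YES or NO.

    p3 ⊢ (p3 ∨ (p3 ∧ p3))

Derivation (root first):
[∨I₂] p3 ⊢ (p3 ∨ (p3 ∧ p3))
  [∧I] p3 ⊢ (p3 ∧ p3)
    [Ax] p3 ⊢ p3
    [Ax] p3 ⊢ p3

Result: YES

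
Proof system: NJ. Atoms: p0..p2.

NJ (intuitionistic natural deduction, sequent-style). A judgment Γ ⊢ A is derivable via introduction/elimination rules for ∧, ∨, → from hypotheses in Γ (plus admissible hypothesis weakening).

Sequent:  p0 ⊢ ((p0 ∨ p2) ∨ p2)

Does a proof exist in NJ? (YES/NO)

Derivation trace:
[∨I₁] p0 ⊢ ((p0 ∨ p2) ∨ p2)
  [∨I₁] p0 ⊢ (p0 ∨ p2)
    [Ax] p0 ⊢ p0

Result: YES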